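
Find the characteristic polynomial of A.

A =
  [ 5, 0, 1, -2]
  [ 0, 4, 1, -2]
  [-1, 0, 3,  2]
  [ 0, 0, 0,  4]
x^4 - 16*x^3 + 96*x^2 - 256*x + 256

Expanding det(x·I − A) (e.g. by cofactor expansion or by noting that A is similar to its Jordan form J, which has the same characteristic polynomial as A) gives
  χ_A(x) = x^4 - 16*x^3 + 96*x^2 - 256*x + 256
which factors as (x - 4)^4. The eigenvalues (with algebraic multiplicities) are λ = 4 with multiplicity 4.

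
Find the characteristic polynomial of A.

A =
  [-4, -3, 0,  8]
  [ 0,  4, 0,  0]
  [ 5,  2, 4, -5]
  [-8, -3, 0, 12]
x^4 - 16*x^3 + 96*x^2 - 256*x + 256

Expanding det(x·I − A) (e.g. by cofactor expansion or by noting that A is similar to its Jordan form J, which has the same characteristic polynomial as A) gives
  χ_A(x) = x^4 - 16*x^3 + 96*x^2 - 256*x + 256
which factors as (x - 4)^4. The eigenvalues (with algebraic multiplicities) are λ = 4 with multiplicity 4.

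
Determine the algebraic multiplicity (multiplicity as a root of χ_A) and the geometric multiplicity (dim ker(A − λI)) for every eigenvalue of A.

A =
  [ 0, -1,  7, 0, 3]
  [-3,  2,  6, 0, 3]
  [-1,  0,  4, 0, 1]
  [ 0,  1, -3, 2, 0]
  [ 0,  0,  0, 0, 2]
λ = 2: alg = 5, geom = 2

Step 1 — factor the characteristic polynomial to read off the algebraic multiplicities:
  χ_A(x) = (x - 2)^5

Step 2 — compute geometric multiplicities via the rank-nullity identity g(λ) = n − rank(A − λI):
  rank(A − (2)·I) = 3, so dim ker(A − (2)·I) = n − 3 = 2

Summary:
  λ = 2: algebraic multiplicity = 5, geometric multiplicity = 2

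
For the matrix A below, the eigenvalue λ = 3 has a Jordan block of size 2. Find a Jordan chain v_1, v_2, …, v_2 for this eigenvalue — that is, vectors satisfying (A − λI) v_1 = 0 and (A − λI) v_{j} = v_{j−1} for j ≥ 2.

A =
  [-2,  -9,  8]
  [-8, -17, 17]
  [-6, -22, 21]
A Jordan chain for λ = 3 of length 2:
v_1 = (4, 12, 16)ᵀ
v_2 = (1, -1, 0)ᵀ

Let N = A − (3)·I. We want v_2 with N^2 v_2 = 0 but N^1 v_2 ≠ 0; then v_{j-1} := N · v_j for j = 2, …, 2.

Pick v_2 = (1, -1, 0)ᵀ.
Then v_1 = N · v_2 = (4, 12, 16)ᵀ.

Sanity check: (A − (3)·I) v_1 = (0, 0, 0)ᵀ = 0. ✓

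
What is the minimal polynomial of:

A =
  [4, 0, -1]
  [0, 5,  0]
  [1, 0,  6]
x^2 - 10*x + 25

The characteristic polynomial is χ_A(x) = (x - 5)^3, so the eigenvalues are known. The minimal polynomial is
  m_A(x) = Π_λ (x − λ)^{k_λ}
where k_λ is the size of the *largest* Jordan block for λ (equivalently, the smallest k with (A − λI)^k v = 0 for every generalised eigenvector v of λ).

  λ = 5: largest Jordan block has size 2, contributing (x − 5)^2

So m_A(x) = (x - 5)^2 = x^2 - 10*x + 25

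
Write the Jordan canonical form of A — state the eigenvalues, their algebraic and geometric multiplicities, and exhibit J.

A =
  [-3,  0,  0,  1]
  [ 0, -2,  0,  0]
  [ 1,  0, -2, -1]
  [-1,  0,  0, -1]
J_2(-2) ⊕ J_1(-2) ⊕ J_1(-2)

The characteristic polynomial is
  det(x·I − A) = x^4 + 8*x^3 + 24*x^2 + 32*x + 16 = (x + 2)^4

Eigenvalues and multiplicities (the geometric multiplicity of λ is n − rank(A − λI), which equals the number of Jordan blocks for λ):
  λ = -2: algebraic multiplicity = 4, geometric multiplicity = 3

Determining the block sizes for each eigenvalue:
  λ = -2: 3 blocks summing to 4 forces exactly one block of size 2 and the rest size 1 → block sizes [2, 1, 1]

Assembling the blocks gives a Jordan form
J =
  [-2,  1,  0,  0]
  [ 0, -2,  0,  0]
  [ 0,  0, -2,  0]
  [ 0,  0,  0, -2]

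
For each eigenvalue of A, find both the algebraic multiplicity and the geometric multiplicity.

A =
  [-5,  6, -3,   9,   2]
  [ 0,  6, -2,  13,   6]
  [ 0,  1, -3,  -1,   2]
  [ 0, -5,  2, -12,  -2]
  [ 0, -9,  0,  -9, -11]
λ = -5: alg = 5, geom = 3

Step 1 — factor the characteristic polynomial to read off the algebraic multiplicities:
  χ_A(x) = (x + 5)^5

Step 2 — compute geometric multiplicities via the rank-nullity identity g(λ) = n − rank(A − λI):
  rank(A − (-5)·I) = 2, so dim ker(A − (-5)·I) = n − 2 = 3

Summary:
  λ = -5: algebraic multiplicity = 5, geometric multiplicity = 3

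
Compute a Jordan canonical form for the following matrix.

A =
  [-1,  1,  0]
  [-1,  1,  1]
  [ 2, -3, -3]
J_3(-1)

The characteristic polynomial is
  det(x·I − A) = x^3 + 3*x^2 + 3*x + 1 = (x + 1)^3

Eigenvalues and multiplicities (the geometric multiplicity of λ is n − rank(A − λI), which equals the number of Jordan blocks for λ):
  λ = -1: algebraic multiplicity = 3, geometric multiplicity = 1

Determining the block sizes for each eigenvalue:
  λ = -1: one block (gm = 1), so the single block has size am = 3 → block sizes [3]

Assembling the blocks gives a Jordan form
J =
  [-1,  1,  0]
  [ 0, -1,  1]
  [ 0,  0, -1]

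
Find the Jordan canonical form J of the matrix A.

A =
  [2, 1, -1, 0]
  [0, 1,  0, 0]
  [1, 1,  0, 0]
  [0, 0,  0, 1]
J_2(1) ⊕ J_1(1) ⊕ J_1(1)

The characteristic polynomial is
  det(x·I − A) = x^4 - 4*x^3 + 6*x^2 - 4*x + 1 = (x - 1)^4

Eigenvalues and multiplicities (the geometric multiplicity of λ is n − rank(A − λI), which equals the number of Jordan blocks for λ):
  λ = 1: algebraic multiplicity = 4, geometric multiplicity = 3

Determining the block sizes for each eigenvalue:
  λ = 1: 3 blocks summing to 4 forces exactly one block of size 2 and the rest size 1 → block sizes [2, 1, 1]

Assembling the blocks gives a Jordan form
J =
  [1, 1, 0, 0]
  [0, 1, 0, 0]
  [0, 0, 1, 0]
  [0, 0, 0, 1]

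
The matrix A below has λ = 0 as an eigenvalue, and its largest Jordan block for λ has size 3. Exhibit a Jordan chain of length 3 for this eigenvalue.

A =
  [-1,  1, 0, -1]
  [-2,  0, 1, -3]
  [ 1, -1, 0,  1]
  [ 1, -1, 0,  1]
A Jordan chain for λ = 0 of length 3:
v_1 = (-2, 0, 2, 2)ᵀ
v_2 = (-1, -2, 1, 1)ᵀ
v_3 = (1, 0, 0, 0)ᵀ

Let N = A − (0)·I. We want v_3 with N^3 v_3 = 0 but N^2 v_3 ≠ 0; then v_{j-1} := N · v_j for j = 3, …, 2.

Pick v_3 = (1, 0, 0, 0)ᵀ.
Then v_2 = N · v_3 = (-1, -2, 1, 1)ᵀ.
Then v_1 = N · v_2 = (-2, 0, 2, 2)ᵀ.

Sanity check: (A − (0)·I) v_1 = (0, 0, 0, 0)ᵀ = 0. ✓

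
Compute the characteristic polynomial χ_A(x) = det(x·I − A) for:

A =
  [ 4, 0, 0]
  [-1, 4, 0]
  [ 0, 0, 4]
x^3 - 12*x^2 + 48*x - 64

Expanding det(x·I − A) (e.g. by cofactor expansion or by noting that A is similar to its Jordan form J, which has the same characteristic polynomial as A) gives
  χ_A(x) = x^3 - 12*x^2 + 48*x - 64
which factors as (x - 4)^3. The eigenvalues (with algebraic multiplicities) are λ = 4 with multiplicity 3.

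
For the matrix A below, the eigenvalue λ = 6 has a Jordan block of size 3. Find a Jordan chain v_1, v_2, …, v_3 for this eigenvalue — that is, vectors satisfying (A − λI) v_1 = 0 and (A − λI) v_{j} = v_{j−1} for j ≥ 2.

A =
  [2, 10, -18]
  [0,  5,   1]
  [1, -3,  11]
A Jordan chain for λ = 6 of length 3:
v_1 = (-2, 1, 1)ᵀ
v_2 = (-4, 0, 1)ᵀ
v_3 = (1, 0, 0)ᵀ

Let N = A − (6)·I. We want v_3 with N^3 v_3 = 0 but N^2 v_3 ≠ 0; then v_{j-1} := N · v_j for j = 3, …, 2.

Pick v_3 = (1, 0, 0)ᵀ.
Then v_2 = N · v_3 = (-4, 0, 1)ᵀ.
Then v_1 = N · v_2 = (-2, 1, 1)ᵀ.

Sanity check: (A − (6)·I) v_1 = (0, 0, 0)ᵀ = 0. ✓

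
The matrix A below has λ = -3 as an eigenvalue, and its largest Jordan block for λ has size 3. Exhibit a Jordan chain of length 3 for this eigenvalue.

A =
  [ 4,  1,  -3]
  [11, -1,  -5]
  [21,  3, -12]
A Jordan chain for λ = -3 of length 3:
v_1 = (-3, -6, -9)ᵀ
v_2 = (7, 11, 21)ᵀ
v_3 = (1, 0, 0)ᵀ

Let N = A − (-3)·I. We want v_3 with N^3 v_3 = 0 but N^2 v_3 ≠ 0; then v_{j-1} := N · v_j for j = 3, …, 2.

Pick v_3 = (1, 0, 0)ᵀ.
Then v_2 = N · v_3 = (7, 11, 21)ᵀ.
Then v_1 = N · v_2 = (-3, -6, -9)ᵀ.

Sanity check: (A − (-3)·I) v_1 = (0, 0, 0)ᵀ = 0. ✓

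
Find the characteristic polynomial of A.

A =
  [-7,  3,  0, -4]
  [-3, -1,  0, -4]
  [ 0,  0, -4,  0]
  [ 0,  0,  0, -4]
x^4 + 16*x^3 + 96*x^2 + 256*x + 256

Expanding det(x·I − A) (e.g. by cofactor expansion or by noting that A is similar to its Jordan form J, which has the same characteristic polynomial as A) gives
  χ_A(x) = x^4 + 16*x^3 + 96*x^2 + 256*x + 256
which factors as (x + 4)^4. The eigenvalues (with algebraic multiplicities) are λ = -4 with multiplicity 4.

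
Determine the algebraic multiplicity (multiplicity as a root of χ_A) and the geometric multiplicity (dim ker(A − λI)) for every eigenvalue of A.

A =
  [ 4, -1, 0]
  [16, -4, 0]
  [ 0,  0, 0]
λ = 0: alg = 3, geom = 2

Step 1 — factor the characteristic polynomial to read off the algebraic multiplicities:
  χ_A(x) = x^3

Step 2 — compute geometric multiplicities via the rank-nullity identity g(λ) = n − rank(A − λI):
  rank(A − (0)·I) = 1, so dim ker(A − (0)·I) = n − 1 = 2

Summary:
  λ = 0: algebraic multiplicity = 3, geometric multiplicity = 2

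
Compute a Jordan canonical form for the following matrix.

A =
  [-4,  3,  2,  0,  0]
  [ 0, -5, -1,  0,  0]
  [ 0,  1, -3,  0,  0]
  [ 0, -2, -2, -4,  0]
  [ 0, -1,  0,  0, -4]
J_3(-4) ⊕ J_1(-4) ⊕ J_1(-4)

The characteristic polynomial is
  det(x·I − A) = x^5 + 20*x^4 + 160*x^3 + 640*x^2 + 1280*x + 1024 = (x + 4)^5

Eigenvalues and multiplicities (the geometric multiplicity of λ is n − rank(A − λI), which equals the number of Jordan blocks for λ):
  λ = -4: algebraic multiplicity = 5, geometric multiplicity = 3

Determining the block sizes for each eigenvalue:
  λ = -4: with am = 5 and gm = 3, the partition is not yet determined (e.g. several partitions of 5 into 3 parts exist). Let N = A − (-4)·I. Computing rank(N^1) = 2, rank(N^2) = 1, rank(N^3) = 0; the number of blocks of size ≥ j is rank(N^{j−1}) − rank(N^j), giving [3, 1, 1]. So we have 1 block(s) of size 3, 2 block(s) of size 1 → block sizes [3, 1, 1]

Assembling the blocks gives a Jordan form
J =
  [-4,  1,  0,  0,  0]
  [ 0, -4,  1,  0,  0]
  [ 0,  0, -4,  0,  0]
  [ 0,  0,  0, -4,  0]
  [ 0,  0,  0,  0, -4]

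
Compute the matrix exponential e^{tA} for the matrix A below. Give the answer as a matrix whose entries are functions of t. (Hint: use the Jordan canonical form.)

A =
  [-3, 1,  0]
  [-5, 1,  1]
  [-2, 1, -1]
e^{tA} =
  [-t^2*exp(-t)/2 - 2*t*exp(-t) + exp(-t), t*exp(-t), t^2*exp(-t)/2]
  [-t^2*exp(-t) - 5*t*exp(-t), 2*t*exp(-t) + exp(-t), t^2*exp(-t) + t*exp(-t)]
  [-t^2*exp(-t)/2 - 2*t*exp(-t), t*exp(-t), t^2*exp(-t)/2 + exp(-t)]

Strategy: write A = P · J · P⁻¹ where J is a Jordan canonical form, so e^{tA} = P · e^{tJ} · P⁻¹, and e^{tJ} can be computed block-by-block.

A has Jordan form
J =
  [-1,  1,  0]
  [ 0, -1,  1]
  [ 0,  0, -1]
(up to reordering of blocks).

Per-block formulas:
  For a 3×3 Jordan block J_3(-1): exp(t · J_3(-1)) = e^(-1t)·(I + t·N + (t^2/2)·N^2), where N is the 3×3 nilpotent shift.

After assembling e^{tJ} and conjugating by P, we get:

e^{tA} =
  [-t^2*exp(-t)/2 - 2*t*exp(-t) + exp(-t), t*exp(-t), t^2*exp(-t)/2]
  [-t^2*exp(-t) - 5*t*exp(-t), 2*t*exp(-t) + exp(-t), t^2*exp(-t) + t*exp(-t)]
  [-t^2*exp(-t)/2 - 2*t*exp(-t), t*exp(-t), t^2*exp(-t)/2 + exp(-t)]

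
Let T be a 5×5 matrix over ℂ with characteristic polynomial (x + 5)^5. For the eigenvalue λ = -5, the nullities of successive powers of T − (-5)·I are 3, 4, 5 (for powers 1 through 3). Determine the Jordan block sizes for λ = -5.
Block sizes for λ = -5: [3, 1, 1]

From the dimensions of kernels of powers, the number of Jordan blocks of size at least j is d_j − d_{j−1} where d_j = dim ker(N^j) (with d_0 = 0). Computing the differences gives [3, 1, 1].
The number of blocks of size exactly k is (#blocks of size ≥ k) − (#blocks of size ≥ k + 1), so the partition is: 2 block(s) of size 1, 1 block(s) of size 3.
In nonincreasing order the block sizes are [3, 1, 1].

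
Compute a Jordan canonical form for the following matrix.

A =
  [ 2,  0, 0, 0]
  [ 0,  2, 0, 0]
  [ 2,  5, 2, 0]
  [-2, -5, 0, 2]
J_2(2) ⊕ J_1(2) ⊕ J_1(2)

The characteristic polynomial is
  det(x·I − A) = x^4 - 8*x^3 + 24*x^2 - 32*x + 16 = (x - 2)^4

Eigenvalues and multiplicities (the geometric multiplicity of λ is n − rank(A − λI), which equals the number of Jordan blocks for λ):
  λ = 2: algebraic multiplicity = 4, geometric multiplicity = 3

Determining the block sizes for each eigenvalue:
  λ = 2: 3 blocks summing to 4 forces exactly one block of size 2 and the rest size 1 → block sizes [2, 1, 1]

Assembling the blocks gives a Jordan form
J =
  [2, 1, 0, 0]
  [0, 2, 0, 0]
  [0, 0, 2, 0]
  [0, 0, 0, 2]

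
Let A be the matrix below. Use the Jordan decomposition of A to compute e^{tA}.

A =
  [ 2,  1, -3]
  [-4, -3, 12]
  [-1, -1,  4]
e^{tA} =
  [t*exp(t) + exp(t), t*exp(t), -3*t*exp(t)]
  [-4*t*exp(t), -4*t*exp(t) + exp(t), 12*t*exp(t)]
  [-t*exp(t), -t*exp(t), 3*t*exp(t) + exp(t)]

Strategy: write A = P · J · P⁻¹ where J is a Jordan canonical form, so e^{tA} = P · e^{tJ} · P⁻¹, and e^{tJ} can be computed block-by-block.

A has Jordan form
J =
  [1, 1, 0]
  [0, 1, 0]
  [0, 0, 1]
(up to reordering of blocks).

Per-block formulas:
  For a 2×2 Jordan block J_2(1): exp(t · J_2(1)) = e^(1t)·(I + t·N), where N is the 2×2 nilpotent shift.
  For a 1×1 block at λ = 1: exp(t · [1]) = [e^(1t)].

After assembling e^{tJ} and conjugating by P, we get:

e^{tA} =
  [t*exp(t) + exp(t), t*exp(t), -3*t*exp(t)]
  [-4*t*exp(t), -4*t*exp(t) + exp(t), 12*t*exp(t)]
  [-t*exp(t), -t*exp(t), 3*t*exp(t) + exp(t)]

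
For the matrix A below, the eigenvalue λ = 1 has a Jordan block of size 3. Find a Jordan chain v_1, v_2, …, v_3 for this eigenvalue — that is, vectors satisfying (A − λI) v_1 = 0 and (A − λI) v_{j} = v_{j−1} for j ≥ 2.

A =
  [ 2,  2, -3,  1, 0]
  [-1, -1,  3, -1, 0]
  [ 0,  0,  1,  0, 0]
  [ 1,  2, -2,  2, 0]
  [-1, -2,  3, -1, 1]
A Jordan chain for λ = 1 of length 3:
v_1 = (1, -1, 0, 1, -1)ᵀ
v_2 = (-3, 3, 0, -2, 3)ᵀ
v_3 = (0, 0, 1, 0, 0)ᵀ

Let N = A − (1)·I. We want v_3 with N^3 v_3 = 0 but N^2 v_3 ≠ 0; then v_{j-1} := N · v_j for j = 3, …, 2.

Pick v_3 = (0, 0, 1, 0, 0)ᵀ.
Then v_2 = N · v_3 = (-3, 3, 0, -2, 3)ᵀ.
Then v_1 = N · v_2 = (1, -1, 0, 1, -1)ᵀ.

Sanity check: (A − (1)·I) v_1 = (0, 0, 0, 0, 0)ᵀ = 0. ✓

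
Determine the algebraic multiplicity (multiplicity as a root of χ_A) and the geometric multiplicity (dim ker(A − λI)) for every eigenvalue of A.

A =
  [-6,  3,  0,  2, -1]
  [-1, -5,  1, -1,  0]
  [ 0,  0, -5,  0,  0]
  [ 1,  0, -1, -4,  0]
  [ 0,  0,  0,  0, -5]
λ = -5: alg = 5, geom = 3

Step 1 — factor the characteristic polynomial to read off the algebraic multiplicities:
  χ_A(x) = (x + 5)^5

Step 2 — compute geometric multiplicities via the rank-nullity identity g(λ) = n − rank(A − λI):
  rank(A − (-5)·I) = 2, so dim ker(A − (-5)·I) = n − 2 = 3

Summary:
  λ = -5: algebraic multiplicity = 5, geometric multiplicity = 3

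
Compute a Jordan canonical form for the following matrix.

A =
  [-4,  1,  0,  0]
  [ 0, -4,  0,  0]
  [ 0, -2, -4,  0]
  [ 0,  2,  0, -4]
J_2(-4) ⊕ J_1(-4) ⊕ J_1(-4)

The characteristic polynomial is
  det(x·I − A) = x^4 + 16*x^3 + 96*x^2 + 256*x + 256 = (x + 4)^4

Eigenvalues and multiplicities (the geometric multiplicity of λ is n − rank(A − λI), which equals the number of Jordan blocks for λ):
  λ = -4: algebraic multiplicity = 4, geometric multiplicity = 3

Determining the block sizes for each eigenvalue:
  λ = -4: 3 blocks summing to 4 forces exactly one block of size 2 and the rest size 1 → block sizes [2, 1, 1]

Assembling the blocks gives a Jordan form
J =
  [-4,  1,  0,  0]
  [ 0, -4,  0,  0]
  [ 0,  0, -4,  0]
  [ 0,  0,  0, -4]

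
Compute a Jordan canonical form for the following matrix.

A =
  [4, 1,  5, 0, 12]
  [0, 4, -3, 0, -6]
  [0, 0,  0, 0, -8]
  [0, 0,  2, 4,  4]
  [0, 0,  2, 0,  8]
J_3(4) ⊕ J_1(4) ⊕ J_1(4)

The characteristic polynomial is
  det(x·I − A) = x^5 - 20*x^4 + 160*x^3 - 640*x^2 + 1280*x - 1024 = (x - 4)^5

Eigenvalues and multiplicities (the geometric multiplicity of λ is n − rank(A − λI), which equals the number of Jordan blocks for λ):
  λ = 4: algebraic multiplicity = 5, geometric multiplicity = 3

Determining the block sizes for each eigenvalue:
  λ = 4: with am = 5 and gm = 3, the partition is not yet determined (e.g. several partitions of 5 into 3 parts exist). Let N = A − (4)·I. Computing rank(N^1) = 2, rank(N^2) = 1, rank(N^3) = 0; the number of blocks of size ≥ j is rank(N^{j−1}) − rank(N^j), giving [3, 1, 1]. So we have 1 block(s) of size 3, 2 block(s) of size 1 → block sizes [3, 1, 1]

Assembling the blocks gives a Jordan form
J =
  [4, 1, 0, 0, 0]
  [0, 4, 1, 0, 0]
  [0, 0, 4, 0, 0]
  [0, 0, 0, 4, 0]
  [0, 0, 0, 0, 4]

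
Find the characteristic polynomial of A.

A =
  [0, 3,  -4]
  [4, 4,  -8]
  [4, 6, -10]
x^3 + 6*x^2 + 12*x + 8

Expanding det(x·I − A) (e.g. by cofactor expansion or by noting that A is similar to its Jordan form J, which has the same characteristic polynomial as A) gives
  χ_A(x) = x^3 + 6*x^2 + 12*x + 8
which factors as (x + 2)^3. The eigenvalues (with algebraic multiplicities) are λ = -2 with multiplicity 3.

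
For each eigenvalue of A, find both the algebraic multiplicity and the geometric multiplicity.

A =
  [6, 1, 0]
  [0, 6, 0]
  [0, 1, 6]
λ = 6: alg = 3, geom = 2

Step 1 — factor the characteristic polynomial to read off the algebraic multiplicities:
  χ_A(x) = (x - 6)^3

Step 2 — compute geometric multiplicities via the rank-nullity identity g(λ) = n − rank(A − λI):
  rank(A − (6)·I) = 1, so dim ker(A − (6)·I) = n − 1 = 2

Summary:
  λ = 6: algebraic multiplicity = 3, geometric multiplicity = 2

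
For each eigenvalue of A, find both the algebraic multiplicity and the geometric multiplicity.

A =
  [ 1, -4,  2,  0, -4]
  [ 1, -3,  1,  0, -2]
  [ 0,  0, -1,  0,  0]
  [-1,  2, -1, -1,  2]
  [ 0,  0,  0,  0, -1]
λ = -1: alg = 5, geom = 4

Step 1 — factor the characteristic polynomial to read off the algebraic multiplicities:
  χ_A(x) = (x + 1)^5

Step 2 — compute geometric multiplicities via the rank-nullity identity g(λ) = n − rank(A − λI):
  rank(A − (-1)·I) = 1, so dim ker(A − (-1)·I) = n − 1 = 4

Summary:
  λ = -1: algebraic multiplicity = 5, geometric multiplicity = 4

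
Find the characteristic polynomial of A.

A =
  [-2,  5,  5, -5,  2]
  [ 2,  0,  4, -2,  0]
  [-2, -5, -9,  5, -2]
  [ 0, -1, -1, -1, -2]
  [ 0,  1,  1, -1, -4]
x^5 + 16*x^4 + 100*x^3 + 304*x^2 + 448*x + 256

Expanding det(x·I − A) (e.g. by cofactor expansion or by noting that A is similar to its Jordan form J, which has the same characteristic polynomial as A) gives
  χ_A(x) = x^5 + 16*x^4 + 100*x^3 + 304*x^2 + 448*x + 256
which factors as (x + 2)^2*(x + 4)^3. The eigenvalues (with algebraic multiplicities) are λ = -4 with multiplicity 3, λ = -2 with multiplicity 2.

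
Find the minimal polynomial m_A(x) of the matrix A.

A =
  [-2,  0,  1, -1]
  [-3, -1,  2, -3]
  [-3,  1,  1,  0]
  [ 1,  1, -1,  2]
x^2

The characteristic polynomial is χ_A(x) = x^4, so the eigenvalues are known. The minimal polynomial is
  m_A(x) = Π_λ (x − λ)^{k_λ}
where k_λ is the size of the *largest* Jordan block for λ (equivalently, the smallest k with (A − λI)^k v = 0 for every generalised eigenvector v of λ).

  λ = 0: largest Jordan block has size 2, contributing (x − 0)^2

So m_A(x) = x^2 = x^2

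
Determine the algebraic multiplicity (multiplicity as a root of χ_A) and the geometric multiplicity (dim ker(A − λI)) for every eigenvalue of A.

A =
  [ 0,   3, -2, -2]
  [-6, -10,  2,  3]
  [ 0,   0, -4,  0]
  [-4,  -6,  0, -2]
λ = -4: alg = 4, geom = 2

Step 1 — factor the characteristic polynomial to read off the algebraic multiplicities:
  χ_A(x) = (x + 4)^4

Step 2 — compute geometric multiplicities via the rank-nullity identity g(λ) = n − rank(A − λI):
  rank(A − (-4)·I) = 2, so dim ker(A − (-4)·I) = n − 2 = 2

Summary:
  λ = -4: algebraic multiplicity = 4, geometric multiplicity = 2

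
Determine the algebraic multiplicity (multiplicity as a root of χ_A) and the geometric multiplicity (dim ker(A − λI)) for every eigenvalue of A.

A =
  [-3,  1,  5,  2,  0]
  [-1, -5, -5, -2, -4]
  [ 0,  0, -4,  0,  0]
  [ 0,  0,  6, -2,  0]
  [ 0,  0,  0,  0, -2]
λ = -4: alg = 3, geom = 2; λ = -2: alg = 2, geom = 2

Step 1 — factor the characteristic polynomial to read off the algebraic multiplicities:
  χ_A(x) = (x + 2)^2*(x + 4)^3

Step 2 — compute geometric multiplicities via the rank-nullity identity g(λ) = n − rank(A − λI):
  rank(A − (-4)·I) = 3, so dim ker(A − (-4)·I) = n − 3 = 2
  rank(A − (-2)·I) = 3, so dim ker(A − (-2)·I) = n − 3 = 2

Summary:
  λ = -4: algebraic multiplicity = 3, geometric multiplicity = 2
  λ = -2: algebraic multiplicity = 2, geometric multiplicity = 2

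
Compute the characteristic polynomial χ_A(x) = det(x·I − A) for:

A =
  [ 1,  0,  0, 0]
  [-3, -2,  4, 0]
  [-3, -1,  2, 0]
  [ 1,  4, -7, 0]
x^4 - x^3

Expanding det(x·I − A) (e.g. by cofactor expansion or by noting that A is similar to its Jordan form J, which has the same characteristic polynomial as A) gives
  χ_A(x) = x^4 - x^3
which factors as x^3*(x - 1). The eigenvalues (with algebraic multiplicities) are λ = 0 with multiplicity 3, λ = 1 with multiplicity 1.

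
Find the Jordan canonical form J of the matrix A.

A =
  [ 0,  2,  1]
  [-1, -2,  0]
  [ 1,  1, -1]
J_3(-1)

The characteristic polynomial is
  det(x·I − A) = x^3 + 3*x^2 + 3*x + 1 = (x + 1)^3

Eigenvalues and multiplicities (the geometric multiplicity of λ is n − rank(A − λI), which equals the number of Jordan blocks for λ):
  λ = -1: algebraic multiplicity = 3, geometric multiplicity = 1

Determining the block sizes for each eigenvalue:
  λ = -1: one block (gm = 1), so the single block has size am = 3 → block sizes [3]

Assembling the blocks gives a Jordan form
J =
  [-1,  1,  0]
  [ 0, -1,  1]
  [ 0,  0, -1]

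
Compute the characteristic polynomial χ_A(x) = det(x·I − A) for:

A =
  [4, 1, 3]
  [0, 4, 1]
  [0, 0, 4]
x^3 - 12*x^2 + 48*x - 64

Expanding det(x·I − A) (e.g. by cofactor expansion or by noting that A is similar to its Jordan form J, which has the same characteristic polynomial as A) gives
  χ_A(x) = x^3 - 12*x^2 + 48*x - 64
which factors as (x - 4)^3. The eigenvalues (with algebraic multiplicities) are λ = 4 with multiplicity 3.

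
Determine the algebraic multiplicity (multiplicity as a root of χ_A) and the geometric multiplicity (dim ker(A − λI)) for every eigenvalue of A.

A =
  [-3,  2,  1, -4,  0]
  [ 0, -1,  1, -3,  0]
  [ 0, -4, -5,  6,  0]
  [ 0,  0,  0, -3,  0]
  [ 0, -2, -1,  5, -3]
λ = -3: alg = 5, geom = 3

Step 1 — factor the characteristic polynomial to read off the algebraic multiplicities:
  χ_A(x) = (x + 3)^5

Step 2 — compute geometric multiplicities via the rank-nullity identity g(λ) = n − rank(A − λI):
  rank(A − (-3)·I) = 2, so dim ker(A − (-3)·I) = n − 2 = 3

Summary:
  λ = -3: algebraic multiplicity = 5, geometric multiplicity = 3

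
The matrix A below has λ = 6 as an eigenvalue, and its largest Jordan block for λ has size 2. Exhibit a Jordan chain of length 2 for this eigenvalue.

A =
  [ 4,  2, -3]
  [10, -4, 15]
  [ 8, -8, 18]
A Jordan chain for λ = 6 of length 2:
v_1 = (-2, 10, 8)ᵀ
v_2 = (1, 0, 0)ᵀ

Let N = A − (6)·I. We want v_2 with N^2 v_2 = 0 but N^1 v_2 ≠ 0; then v_{j-1} := N · v_j for j = 2, …, 2.

Pick v_2 = (1, 0, 0)ᵀ.
Then v_1 = N · v_2 = (-2, 10, 8)ᵀ.

Sanity check: (A − (6)·I) v_1 = (0, 0, 0)ᵀ = 0. ✓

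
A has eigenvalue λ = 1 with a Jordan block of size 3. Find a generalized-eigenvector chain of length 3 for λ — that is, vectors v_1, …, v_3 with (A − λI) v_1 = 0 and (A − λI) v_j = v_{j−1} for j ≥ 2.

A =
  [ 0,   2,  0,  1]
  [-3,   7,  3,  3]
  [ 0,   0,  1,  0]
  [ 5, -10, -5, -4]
A Jordan chain for λ = 1 of length 3:
v_1 = (1, 3, 0, -5)ᵀ
v_2 = (0, 3, 0, -5)ᵀ
v_3 = (0, 0, 1, 0)ᵀ

Let N = A − (1)·I. We want v_3 with N^3 v_3 = 0 but N^2 v_3 ≠ 0; then v_{j-1} := N · v_j for j = 3, …, 2.

Pick v_3 = (0, 0, 1, 0)ᵀ.
Then v_2 = N · v_3 = (0, 3, 0, -5)ᵀ.
Then v_1 = N · v_2 = (1, 3, 0, -5)ᵀ.

Sanity check: (A − (1)·I) v_1 = (0, 0, 0, 0)ᵀ = 0. ✓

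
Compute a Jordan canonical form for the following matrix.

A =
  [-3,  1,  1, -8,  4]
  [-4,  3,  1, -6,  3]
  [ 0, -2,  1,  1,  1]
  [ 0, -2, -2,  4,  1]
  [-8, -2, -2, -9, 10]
J_3(3) ⊕ J_2(3)

The characteristic polynomial is
  det(x·I − A) = x^5 - 15*x^4 + 90*x^3 - 270*x^2 + 405*x - 243 = (x - 3)^5

Eigenvalues and multiplicities (the geometric multiplicity of λ is n − rank(A − λI), which equals the number of Jordan blocks for λ):
  λ = 3: algebraic multiplicity = 5, geometric multiplicity = 2

Determining the block sizes for each eigenvalue:
  λ = 3: with am = 5 and gm = 2, the partition is not yet determined (e.g. several partitions of 5 into 2 parts exist). Let N = A − (3)·I. Computing rank(N^1) = 3, rank(N^2) = 1, rank(N^3) = 0; the number of blocks of size ≥ j is rank(N^{j−1}) − rank(N^j), giving [2, 2, 1]. So we have 1 block(s) of size 3, 1 block(s) of size 2 → block sizes [3, 2]

Assembling the blocks gives a Jordan form
J =
  [3, 1, 0, 0, 0]
  [0, 3, 1, 0, 0]
  [0, 0, 3, 0, 0]
  [0, 0, 0, 3, 1]
  [0, 0, 0, 0, 3]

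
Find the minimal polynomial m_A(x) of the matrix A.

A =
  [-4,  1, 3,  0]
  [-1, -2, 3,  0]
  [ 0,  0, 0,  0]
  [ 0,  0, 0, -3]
x^3 + 6*x^2 + 9*x

The characteristic polynomial is χ_A(x) = x*(x + 3)^3, so the eigenvalues are known. The minimal polynomial is
  m_A(x) = Π_λ (x − λ)^{k_λ}
where k_λ is the size of the *largest* Jordan block for λ (equivalently, the smallest k with (A − λI)^k v = 0 for every generalised eigenvector v of λ).

  λ = -3: largest Jordan block has size 2, contributing (x + 3)^2
  λ = 0: largest Jordan block has size 1, contributing (x − 0)

So m_A(x) = x*(x + 3)^2 = x^3 + 6*x^2 + 9*x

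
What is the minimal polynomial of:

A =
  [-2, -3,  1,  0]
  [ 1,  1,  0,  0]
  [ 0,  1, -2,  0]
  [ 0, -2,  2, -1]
x^3 + 3*x^2 + 3*x + 1

The characteristic polynomial is χ_A(x) = (x + 1)^4, so the eigenvalues are known. The minimal polynomial is
  m_A(x) = Π_λ (x − λ)^{k_λ}
where k_λ is the size of the *largest* Jordan block for λ (equivalently, the smallest k with (A − λI)^k v = 0 for every generalised eigenvector v of λ).

  λ = -1: largest Jordan block has size 3, contributing (x + 1)^3

So m_A(x) = (x + 1)^3 = x^3 + 3*x^2 + 3*x + 1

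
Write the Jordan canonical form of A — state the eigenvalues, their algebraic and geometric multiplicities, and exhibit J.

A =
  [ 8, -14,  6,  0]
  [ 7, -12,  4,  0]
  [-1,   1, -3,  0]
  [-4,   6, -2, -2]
J_1(-3) ⊕ J_2(-2) ⊕ J_1(-2)

The characteristic polynomial is
  det(x·I − A) = x^4 + 9*x^3 + 30*x^2 + 44*x + 24 = (x + 2)^3*(x + 3)

Eigenvalues and multiplicities (the geometric multiplicity of λ is n − rank(A − λI), which equals the number of Jordan blocks for λ):
  λ = -3: algebraic multiplicity = 1, geometric multiplicity = 1
  λ = -2: algebraic multiplicity = 3, geometric multiplicity = 2

Determining the block sizes for each eigenvalue:
  λ = -3: one block (gm = 1), so the single block has size am = 1 → block sizes [1]
  λ = -2: 2 blocks summing to 3 forces exactly one block of size 2 and the rest size 1 → block sizes [2, 1]

Assembling the blocks gives a Jordan form
J =
  [-3,  0,  0,  0]
  [ 0, -2,  1,  0]
  [ 0,  0, -2,  0]
  [ 0,  0,  0, -2]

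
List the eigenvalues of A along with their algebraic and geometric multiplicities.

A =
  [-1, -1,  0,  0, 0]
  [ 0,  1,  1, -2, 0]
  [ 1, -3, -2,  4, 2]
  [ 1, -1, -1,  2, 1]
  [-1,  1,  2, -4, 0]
λ = 0: alg = 5, geom = 2

Step 1 — factor the characteristic polynomial to read off the algebraic multiplicities:
  χ_A(x) = x^5

Step 2 — compute geometric multiplicities via the rank-nullity identity g(λ) = n − rank(A − λI):
  rank(A − (0)·I) = 3, so dim ker(A − (0)·I) = n − 3 = 2

Summary:
  λ = 0: algebraic multiplicity = 5, geometric multiplicity = 2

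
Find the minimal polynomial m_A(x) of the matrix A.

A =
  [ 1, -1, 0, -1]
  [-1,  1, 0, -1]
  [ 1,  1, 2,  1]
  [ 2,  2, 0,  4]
x^2 - 4*x + 4

The characteristic polynomial is χ_A(x) = (x - 2)^4, so the eigenvalues are known. The minimal polynomial is
  m_A(x) = Π_λ (x − λ)^{k_λ}
where k_λ is the size of the *largest* Jordan block for λ (equivalently, the smallest k with (A − λI)^k v = 0 for every generalised eigenvector v of λ).

  λ = 2: largest Jordan block has size 2, contributing (x − 2)^2

So m_A(x) = (x - 2)^2 = x^2 - 4*x + 4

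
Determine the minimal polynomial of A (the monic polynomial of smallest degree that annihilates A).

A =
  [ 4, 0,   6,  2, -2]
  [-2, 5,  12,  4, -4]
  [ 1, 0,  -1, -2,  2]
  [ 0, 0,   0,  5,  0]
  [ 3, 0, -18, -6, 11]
x^2 - 9*x + 20

The characteristic polynomial is χ_A(x) = (x - 5)^4*(x - 4), so the eigenvalues are known. The minimal polynomial is
  m_A(x) = Π_λ (x − λ)^{k_λ}
where k_λ is the size of the *largest* Jordan block for λ (equivalently, the smallest k with (A − λI)^k v = 0 for every generalised eigenvector v of λ).

  λ = 4: largest Jordan block has size 1, contributing (x − 4)
  λ = 5: largest Jordan block has size 1, contributing (x − 5)

So m_A(x) = (x - 5)*(x - 4) = x^2 - 9*x + 20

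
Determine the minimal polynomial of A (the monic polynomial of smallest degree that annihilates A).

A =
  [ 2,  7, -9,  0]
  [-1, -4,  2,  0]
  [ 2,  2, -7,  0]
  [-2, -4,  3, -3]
x^3 + 9*x^2 + 27*x + 27

The characteristic polynomial is χ_A(x) = (x + 3)^4, so the eigenvalues are known. The minimal polynomial is
  m_A(x) = Π_λ (x − λ)^{k_λ}
where k_λ is the size of the *largest* Jordan block for λ (equivalently, the smallest k with (A − λI)^k v = 0 for every generalised eigenvector v of λ).

  λ = -3: largest Jordan block has size 3, contributing (x + 3)^3

So m_A(x) = (x + 3)^3 = x^3 + 9*x^2 + 27*x + 27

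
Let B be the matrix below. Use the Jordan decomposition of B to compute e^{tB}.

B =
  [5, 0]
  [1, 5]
e^{tB} =
  [exp(5*t), 0]
  [t*exp(5*t), exp(5*t)]

Strategy: write B = P · J · P⁻¹ where J is a Jordan canonical form, so e^{tB} = P · e^{tJ} · P⁻¹, and e^{tJ} can be computed block-by-block.

B has Jordan form
J =
  [5, 1]
  [0, 5]
(up to reordering of blocks).

Per-block formulas:
  For a 2×2 Jordan block J_2(5): exp(t · J_2(5)) = e^(5t)·(I + t·N), where N is the 2×2 nilpotent shift.

After assembling e^{tJ} and conjugating by P, we get:

e^{tB} =
  [exp(5*t), 0]
  [t*exp(5*t), exp(5*t)]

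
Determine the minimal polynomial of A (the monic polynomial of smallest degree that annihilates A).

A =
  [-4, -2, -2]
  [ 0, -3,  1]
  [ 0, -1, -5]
x^2 + 8*x + 16

The characteristic polynomial is χ_A(x) = (x + 4)^3, so the eigenvalues are known. The minimal polynomial is
  m_A(x) = Π_λ (x − λ)^{k_λ}
where k_λ is the size of the *largest* Jordan block for λ (equivalently, the smallest k with (A − λI)^k v = 0 for every generalised eigenvector v of λ).

  λ = -4: largest Jordan block has size 2, contributing (x + 4)^2

So m_A(x) = (x + 4)^2 = x^2 + 8*x + 16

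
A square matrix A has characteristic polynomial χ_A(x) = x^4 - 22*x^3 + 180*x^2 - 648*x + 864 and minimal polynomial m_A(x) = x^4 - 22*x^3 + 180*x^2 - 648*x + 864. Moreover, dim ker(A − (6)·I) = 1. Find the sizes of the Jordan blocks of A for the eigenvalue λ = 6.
Block sizes for λ = 6: [3]

Step 1 — from the characteristic polynomial, algebraic multiplicity of λ = 6 is 3. From dim ker(A − (6)·I) = 1, there are exactly 1 Jordan blocks for λ = 6.
Step 2 — from the minimal polynomial, the factor (x − 6)^3 tells us the largest block for λ = 6 has size 3.
Step 3 — with total size 3, 1 blocks, and largest block 3, the block sizes (in nonincreasing order) are [3].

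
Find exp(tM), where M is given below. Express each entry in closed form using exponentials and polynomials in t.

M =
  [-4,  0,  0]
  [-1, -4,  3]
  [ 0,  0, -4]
e^{tM} =
  [exp(-4*t), 0, 0]
  [-t*exp(-4*t), exp(-4*t), 3*t*exp(-4*t)]
  [0, 0, exp(-4*t)]

Strategy: write M = P · J · P⁻¹ where J is a Jordan canonical form, so e^{tM} = P · e^{tJ} · P⁻¹, and e^{tJ} can be computed block-by-block.

M has Jordan form
J =
  [-4,  1,  0]
  [ 0, -4,  0]
  [ 0,  0, -4]
(up to reordering of blocks).

Per-block formulas:
  For a 2×2 Jordan block J_2(-4): exp(t · J_2(-4)) = e^(-4t)·(I + t·N), where N is the 2×2 nilpotent shift.
  For a 1×1 block at λ = -4: exp(t · [-4]) = [e^(-4t)].

After assembling e^{tJ} and conjugating by P, we get:

e^{tM} =
  [exp(-4*t), 0, 0]
  [-t*exp(-4*t), exp(-4*t), 3*t*exp(-4*t)]
  [0, 0, exp(-4*t)]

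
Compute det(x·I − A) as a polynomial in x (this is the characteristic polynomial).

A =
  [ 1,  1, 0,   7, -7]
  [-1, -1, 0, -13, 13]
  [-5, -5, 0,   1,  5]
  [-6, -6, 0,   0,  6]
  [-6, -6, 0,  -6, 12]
x^5 - 12*x^4 + 36*x^3

Expanding det(x·I − A) (e.g. by cofactor expansion or by noting that A is similar to its Jordan form J, which has the same characteristic polynomial as A) gives
  χ_A(x) = x^5 - 12*x^4 + 36*x^3
which factors as x^3*(x - 6)^2. The eigenvalues (with algebraic multiplicities) are λ = 0 with multiplicity 3, λ = 6 with multiplicity 2.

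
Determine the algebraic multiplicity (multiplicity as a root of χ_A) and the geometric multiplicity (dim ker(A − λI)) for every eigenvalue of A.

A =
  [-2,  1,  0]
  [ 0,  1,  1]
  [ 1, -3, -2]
λ = -1: alg = 3, geom = 1

Step 1 — factor the characteristic polynomial to read off the algebraic multiplicities:
  χ_A(x) = (x + 1)^3

Step 2 — compute geometric multiplicities via the rank-nullity identity g(λ) = n − rank(A − λI):
  rank(A − (-1)·I) = 2, so dim ker(A − (-1)·I) = n − 2 = 1

Summary:
  λ = -1: algebraic multiplicity = 3, geometric multiplicity = 1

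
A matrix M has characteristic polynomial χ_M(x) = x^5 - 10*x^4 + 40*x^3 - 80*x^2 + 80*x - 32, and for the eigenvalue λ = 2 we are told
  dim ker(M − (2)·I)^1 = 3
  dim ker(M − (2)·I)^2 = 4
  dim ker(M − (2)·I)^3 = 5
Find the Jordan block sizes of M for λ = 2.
Block sizes for λ = 2: [3, 1, 1]

From the dimensions of kernels of powers, the number of Jordan blocks of size at least j is d_j − d_{j−1} where d_j = dim ker(N^j) (with d_0 = 0). Computing the differences gives [3, 1, 1].
The number of blocks of size exactly k is (#blocks of size ≥ k) − (#blocks of size ≥ k + 1), so the partition is: 2 block(s) of size 1, 1 block(s) of size 3.
In nonincreasing order the block sizes are [3, 1, 1].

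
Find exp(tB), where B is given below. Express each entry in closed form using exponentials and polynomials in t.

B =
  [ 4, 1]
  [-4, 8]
e^{tB} =
  [-2*t*exp(6*t) + exp(6*t), t*exp(6*t)]
  [-4*t*exp(6*t), 2*t*exp(6*t) + exp(6*t)]

Strategy: write B = P · J · P⁻¹ where J is a Jordan canonical form, so e^{tB} = P · e^{tJ} · P⁻¹, and e^{tJ} can be computed block-by-block.

B has Jordan form
J =
  [6, 1]
  [0, 6]
(up to reordering of blocks).

Per-block formulas:
  For a 2×2 Jordan block J_2(6): exp(t · J_2(6)) = e^(6t)·(I + t·N), where N is the 2×2 nilpotent shift.

After assembling e^{tJ} and conjugating by P, we get:

e^{tB} =
  [-2*t*exp(6*t) + exp(6*t), t*exp(6*t)]
  [-4*t*exp(6*t), 2*t*exp(6*t) + exp(6*t)]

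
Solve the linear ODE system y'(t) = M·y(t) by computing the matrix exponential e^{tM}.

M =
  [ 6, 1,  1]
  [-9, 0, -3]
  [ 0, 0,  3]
e^{tM} =
  [3*t*exp(3*t) + exp(3*t), t*exp(3*t), t*exp(3*t)]
  [-9*t*exp(3*t), -3*t*exp(3*t) + exp(3*t), -3*t*exp(3*t)]
  [0, 0, exp(3*t)]

Strategy: write M = P · J · P⁻¹ where J is a Jordan canonical form, so e^{tM} = P · e^{tJ} · P⁻¹, and e^{tJ} can be computed block-by-block.

M has Jordan form
J =
  [3, 1, 0]
  [0, 3, 0]
  [0, 0, 3]
(up to reordering of blocks).

Per-block formulas:
  For a 1×1 block at λ = 3: exp(t · [3]) = [e^(3t)].
  For a 2×2 Jordan block J_2(3): exp(t · J_2(3)) = e^(3t)·(I + t·N), where N is the 2×2 nilpotent shift.

After assembling e^{tJ} and conjugating by P, we get:

e^{tM} =
  [3*t*exp(3*t) + exp(3*t), t*exp(3*t), t*exp(3*t)]
  [-9*t*exp(3*t), -3*t*exp(3*t) + exp(3*t), -3*t*exp(3*t)]
  [0, 0, exp(3*t)]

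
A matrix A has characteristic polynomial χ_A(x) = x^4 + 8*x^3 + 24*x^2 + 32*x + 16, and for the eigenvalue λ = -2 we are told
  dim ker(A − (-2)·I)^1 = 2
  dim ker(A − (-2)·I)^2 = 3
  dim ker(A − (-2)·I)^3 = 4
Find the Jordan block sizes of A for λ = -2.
Block sizes for λ = -2: [3, 1]

From the dimensions of kernels of powers, the number of Jordan blocks of size at least j is d_j − d_{j−1} where d_j = dim ker(N^j) (with d_0 = 0). Computing the differences gives [2, 1, 1].
The number of blocks of size exactly k is (#blocks of size ≥ k) − (#blocks of size ≥ k + 1), so the partition is: 1 block(s) of size 1, 1 block(s) of size 3.
In nonincreasing order the block sizes are [3, 1].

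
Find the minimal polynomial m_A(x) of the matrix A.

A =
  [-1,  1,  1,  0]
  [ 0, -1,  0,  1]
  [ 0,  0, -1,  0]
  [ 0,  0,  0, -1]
x^3 + 3*x^2 + 3*x + 1

The characteristic polynomial is χ_A(x) = (x + 1)^4, so the eigenvalues are known. The minimal polynomial is
  m_A(x) = Π_λ (x − λ)^{k_λ}
where k_λ is the size of the *largest* Jordan block for λ (equivalently, the smallest k with (A − λI)^k v = 0 for every generalised eigenvector v of λ).

  λ = -1: largest Jordan block has size 3, contributing (x + 1)^3

So m_A(x) = (x + 1)^3 = x^3 + 3*x^2 + 3*x + 1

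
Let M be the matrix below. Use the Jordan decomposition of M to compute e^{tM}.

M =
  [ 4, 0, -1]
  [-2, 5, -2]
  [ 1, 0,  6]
e^{tM} =
  [-t*exp(5*t) + exp(5*t), 0, -t*exp(5*t)]
  [-2*t*exp(5*t), exp(5*t), -2*t*exp(5*t)]
  [t*exp(5*t), 0, t*exp(5*t) + exp(5*t)]

Strategy: write M = P · J · P⁻¹ where J is a Jordan canonical form, so e^{tM} = P · e^{tJ} · P⁻¹, and e^{tJ} can be computed block-by-block.

M has Jordan form
J =
  [5, 1, 0]
  [0, 5, 0]
  [0, 0, 5]
(up to reordering of blocks).

Per-block formulas:
  For a 2×2 Jordan block J_2(5): exp(t · J_2(5)) = e^(5t)·(I + t·N), where N is the 2×2 nilpotent shift.
  For a 1×1 block at λ = 5: exp(t · [5]) = [e^(5t)].

After assembling e^{tJ} and conjugating by P, we get:

e^{tM} =
  [-t*exp(5*t) + exp(5*t), 0, -t*exp(5*t)]
  [-2*t*exp(5*t), exp(5*t), -2*t*exp(5*t)]
  [t*exp(5*t), 0, t*exp(5*t) + exp(5*t)]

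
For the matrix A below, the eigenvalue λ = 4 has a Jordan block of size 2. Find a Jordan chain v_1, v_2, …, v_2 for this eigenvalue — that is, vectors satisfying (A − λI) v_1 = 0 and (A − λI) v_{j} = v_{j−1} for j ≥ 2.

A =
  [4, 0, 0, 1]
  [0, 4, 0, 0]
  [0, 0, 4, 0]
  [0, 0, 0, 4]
A Jordan chain for λ = 4 of length 2:
v_1 = (1, 0, 0, 0)ᵀ
v_2 = (0, 0, 0, 1)ᵀ

Let N = A − (4)·I. We want v_2 with N^2 v_2 = 0 but N^1 v_2 ≠ 0; then v_{j-1} := N · v_j for j = 2, …, 2.

Pick v_2 = (0, 0, 0, 1)ᵀ.
Then v_1 = N · v_2 = (1, 0, 0, 0)ᵀ.

Sanity check: (A − (4)·I) v_1 = (0, 0, 0, 0)ᵀ = 0. ✓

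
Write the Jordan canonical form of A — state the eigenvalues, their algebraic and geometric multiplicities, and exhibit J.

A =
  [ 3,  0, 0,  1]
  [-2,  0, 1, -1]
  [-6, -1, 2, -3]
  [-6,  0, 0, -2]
J_1(0) ⊕ J_2(1) ⊕ J_1(1)

The characteristic polynomial is
  det(x·I − A) = x^4 - 3*x^3 + 3*x^2 - x = x*(x - 1)^3

Eigenvalues and multiplicities (the geometric multiplicity of λ is n − rank(A − λI), which equals the number of Jordan blocks for λ):
  λ = 0: algebraic multiplicity = 1, geometric multiplicity = 1
  λ = 1: algebraic multiplicity = 3, geometric multiplicity = 2

Determining the block sizes for each eigenvalue:
  λ = 0: one block (gm = 1), so the single block has size am = 1 → block sizes [1]
  λ = 1: 2 blocks summing to 3 forces exactly one block of size 2 and the rest size 1 → block sizes [2, 1]

Assembling the blocks gives a Jordan form
J =
  [0, 0, 0, 0]
  [0, 1, 1, 0]
  [0, 0, 1, 0]
  [0, 0, 0, 1]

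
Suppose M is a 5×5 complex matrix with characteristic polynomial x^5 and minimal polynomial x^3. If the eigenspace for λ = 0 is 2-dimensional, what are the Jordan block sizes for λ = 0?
Block sizes for λ = 0: [3, 2]

Step 1 — from the characteristic polynomial, algebraic multiplicity of λ = 0 is 5. From dim ker(M − (0)·I) = 2, there are exactly 2 Jordan blocks for λ = 0.
Step 2 — from the minimal polynomial, the factor (x − 0)^3 tells us the largest block for λ = 0 has size 3.
Step 3 — with total size 5, 2 blocks, and largest block 3, the block sizes (in nonincreasing order) are [3, 2].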